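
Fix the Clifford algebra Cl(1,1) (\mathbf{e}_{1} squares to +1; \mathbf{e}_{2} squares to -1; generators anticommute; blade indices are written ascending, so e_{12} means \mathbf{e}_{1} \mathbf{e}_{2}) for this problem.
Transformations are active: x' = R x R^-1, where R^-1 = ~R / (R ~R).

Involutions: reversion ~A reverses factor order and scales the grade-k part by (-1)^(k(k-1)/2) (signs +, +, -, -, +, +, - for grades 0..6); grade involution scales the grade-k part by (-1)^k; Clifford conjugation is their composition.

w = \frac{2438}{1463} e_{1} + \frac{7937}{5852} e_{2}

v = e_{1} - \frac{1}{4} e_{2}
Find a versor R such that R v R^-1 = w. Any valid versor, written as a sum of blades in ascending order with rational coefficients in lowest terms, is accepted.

Construction: equal norms (both \frac{15}{16}) license R = v + w = \frac{3901}{1463} e_{1} + \frac{3237}{2926} e_{2} — nothing changes along that direction, while (v - w)/2 changes sign, so v maps onto w.
Answer: \frac{3901}{1463} e_{1} + \frac{3237}{2926} e_{2}


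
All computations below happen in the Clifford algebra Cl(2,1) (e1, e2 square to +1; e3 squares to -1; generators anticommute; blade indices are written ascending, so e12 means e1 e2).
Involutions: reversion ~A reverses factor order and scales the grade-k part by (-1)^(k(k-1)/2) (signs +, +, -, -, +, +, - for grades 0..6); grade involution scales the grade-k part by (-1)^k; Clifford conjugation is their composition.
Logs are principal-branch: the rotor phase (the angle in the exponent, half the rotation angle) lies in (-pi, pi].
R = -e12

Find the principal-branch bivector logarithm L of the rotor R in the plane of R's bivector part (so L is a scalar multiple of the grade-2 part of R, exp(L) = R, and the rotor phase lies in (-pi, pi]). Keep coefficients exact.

The scalar part of R is 0, and that scalar determines the rotor phase on the principal branch; recovering the unit plane as bivector-part over sine of the phase gives L = phase * plane.
Concretely: cos(phase) = 0 gives phase = ±pi/2, and since phase/sin(phase) is even the sign is immaterial: L = (phase/sin(phase)) * <R>_2 = (pi/2) * <R>_2.
Answer: -pi/2*e12


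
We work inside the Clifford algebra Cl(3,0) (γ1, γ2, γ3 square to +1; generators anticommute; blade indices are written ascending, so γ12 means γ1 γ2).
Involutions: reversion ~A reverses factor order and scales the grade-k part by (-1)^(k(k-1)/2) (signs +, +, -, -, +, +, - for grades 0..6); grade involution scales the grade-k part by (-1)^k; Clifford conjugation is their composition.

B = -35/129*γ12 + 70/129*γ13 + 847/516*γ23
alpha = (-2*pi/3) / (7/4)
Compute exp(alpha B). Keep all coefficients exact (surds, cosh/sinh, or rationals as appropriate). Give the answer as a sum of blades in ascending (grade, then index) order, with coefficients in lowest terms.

B^2 term by term: the squares give (-35/129)^2*(γ12)^2 + (70/129)^2*(γ13)^2 + (847/516)^2*(γ23)^2 = 1225/16641*(-1) + 4900/16641*(-1) + 717409/266256*(-1) = -49/16 (each basis 2-blade squares to minus the product of its generators' squares); cross terms between blades sharing an index anticommute and cancel. So B^2 = -49/16.
B^2 = -49/16 — the series telescopes trigonometrically here: l = 7/4, alpha*l = -2*pi/3, so exp(alpha B) = cos(-2*pi/3) + (sin(-2*pi/3)/(7/4))*B = -1/2 + (-2*sqrt(3)/7)*B.
Answer: -1/2 + 10*sqrt(3)/129*γ12 - 20*sqrt(3)/129*γ13 - 121*sqrt(3)/258*γ23


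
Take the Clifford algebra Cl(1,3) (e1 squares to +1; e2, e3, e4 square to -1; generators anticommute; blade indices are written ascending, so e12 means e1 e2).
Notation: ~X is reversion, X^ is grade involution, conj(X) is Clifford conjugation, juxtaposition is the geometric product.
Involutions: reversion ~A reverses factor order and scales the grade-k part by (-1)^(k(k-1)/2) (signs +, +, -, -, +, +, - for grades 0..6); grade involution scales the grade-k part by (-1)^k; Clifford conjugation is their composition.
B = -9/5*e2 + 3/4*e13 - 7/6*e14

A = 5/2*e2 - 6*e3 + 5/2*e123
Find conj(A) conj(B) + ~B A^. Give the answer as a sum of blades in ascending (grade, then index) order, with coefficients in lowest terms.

first term: 9/2 - 9/2*e1 + 15/8*e2 + 9/2*e13 - 54/5*e23 - 15/8*e123 + 35/12*e124 - 7*e134 + 35/12*e234
second term: -9/2 + 9/2*e1 - 15/8*e2 + 9/2*e13 - 54/5*e23 - 15/8*e123 + 35/12*e124 - 7*e134 + 35/12*e234
Answer: 9*e13 - 108/5*e23 - 15/4*e123 + 35/6*e124 - 14*e134 + 35/6*e234


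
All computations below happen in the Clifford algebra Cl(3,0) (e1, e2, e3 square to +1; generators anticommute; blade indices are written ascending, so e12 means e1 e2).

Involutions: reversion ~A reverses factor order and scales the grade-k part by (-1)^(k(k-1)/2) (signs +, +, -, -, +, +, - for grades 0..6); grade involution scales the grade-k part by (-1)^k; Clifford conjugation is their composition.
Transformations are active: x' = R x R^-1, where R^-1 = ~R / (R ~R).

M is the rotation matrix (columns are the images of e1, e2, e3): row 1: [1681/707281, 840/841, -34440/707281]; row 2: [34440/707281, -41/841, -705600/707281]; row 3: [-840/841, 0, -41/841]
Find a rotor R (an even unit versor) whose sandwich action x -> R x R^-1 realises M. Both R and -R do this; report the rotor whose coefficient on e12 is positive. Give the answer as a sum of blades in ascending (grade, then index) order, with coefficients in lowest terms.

Method: write R = a + b12*e12 + b13*e13 + b23*e23 with a^2 + b12^2 + b13^2 + b23^2 = 1 (so R^-1 = ~R). Expanding the columns R e_j ~R gives tr M = 4a^2 - 1 and, from the antisymmetric part, M21 - M12 = -4a*b12, M13 - M31 = 4a*b13, M32 - M23 = -4a*b23.
Here tr M = -67281/707281, so a^2 = (1 + tr M)/4 = 160000/707281 and a = ±400/841. Taking a = 400/841: M21 - M12 = -672000/707281, M13 - M31 = 672000/707281, M32 - M23 = 705600/707281, giving b12 = 420/841, b13 = 420/841, b23 = -441/841, i.e. R = 400/841 + 420/841*e12 + 420/841*e13 - 441/841*e23.
Its e12 coefficient is already positive.
Answer: 400/841 + 420/841*e12 + 420/841*e13 - 441/841*e23. Why the constraint matters: R and -R act identically through the sandwich — M has trace -67281/707281 either way — so only the sign condition on e12 picks one of the two preimages.


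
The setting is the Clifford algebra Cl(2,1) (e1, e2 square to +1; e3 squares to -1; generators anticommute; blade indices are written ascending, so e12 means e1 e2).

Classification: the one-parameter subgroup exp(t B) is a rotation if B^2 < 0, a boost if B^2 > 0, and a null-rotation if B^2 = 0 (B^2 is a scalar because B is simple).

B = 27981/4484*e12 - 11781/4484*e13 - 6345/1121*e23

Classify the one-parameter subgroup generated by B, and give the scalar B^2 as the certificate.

B^2 term by term: the squares give (27981/4484)^2*(e12)^2 + (-11781/4484)^2*(e13)^2 + (-6345/1121)^2*(e23)^2 = 782936361/20106256*(-1) + 138791961/20106256*(+1) + 40259025/1256641*(+1) = 0 (each basis 2-blade squares to minus the product of its generators' squares); cross terms between blades sharing an index anticommute and cancel. So B^2 = 0.
Answer: null-rotation, certificate B^2 = 0. No conjugation can change B^2 = 0; the sign gives the class.


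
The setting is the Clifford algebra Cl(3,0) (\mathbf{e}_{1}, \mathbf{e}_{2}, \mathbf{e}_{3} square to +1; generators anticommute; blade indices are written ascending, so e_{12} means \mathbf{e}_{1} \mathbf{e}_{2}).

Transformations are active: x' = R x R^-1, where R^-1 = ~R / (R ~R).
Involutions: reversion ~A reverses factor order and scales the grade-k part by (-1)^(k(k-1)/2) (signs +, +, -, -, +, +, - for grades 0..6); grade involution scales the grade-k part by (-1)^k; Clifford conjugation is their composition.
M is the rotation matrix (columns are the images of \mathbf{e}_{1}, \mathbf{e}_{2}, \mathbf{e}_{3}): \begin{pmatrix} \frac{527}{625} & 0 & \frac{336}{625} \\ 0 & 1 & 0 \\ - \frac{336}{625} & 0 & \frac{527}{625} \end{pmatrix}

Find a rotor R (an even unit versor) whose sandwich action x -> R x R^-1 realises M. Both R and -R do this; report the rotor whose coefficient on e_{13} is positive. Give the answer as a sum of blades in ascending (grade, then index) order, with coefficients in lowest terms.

Method: write R = a + b12*e_{12} + b13*e_{13} + b23*e_{23} with a^2 + b12^2 + b13^2 + b23^2 = 1 (so R^-1 = ~R). Expanding the columns R e_j ~R gives tr M = 4a^2 - 1 and, from the antisymmetric part, M21 - M12 = -4a*b12, M13 - M31 = 4a*b13, M32 - M23 = -4a*b23.
Here tr M = \frac{1679}{625}, so a^2 = (1 + tr M)/4 = \frac{576}{625} and a = ±\frac{24}{25}. Taking a = \frac{24}{25}: M21 - M12 = 0, M13 - M31 = \frac{672}{625}, M32 - M23 = 0, giving b12 = 0, b13 = \frac{7}{25}, b23 = 0, i.e. R = \frac{24}{25} + \frac{7}{25} e_{13}.
Its e_{13} coefficient is already positive.
Answer: \frac{24}{25} + \frac{7}{25} e_{13}. Key observation: the double cover Spin(3) -> SO(3) sends R and -R to the same matrix (trace \frac{1679}{625} here), so the stated sign of the e_{13} coefficient is what selects one sheet.


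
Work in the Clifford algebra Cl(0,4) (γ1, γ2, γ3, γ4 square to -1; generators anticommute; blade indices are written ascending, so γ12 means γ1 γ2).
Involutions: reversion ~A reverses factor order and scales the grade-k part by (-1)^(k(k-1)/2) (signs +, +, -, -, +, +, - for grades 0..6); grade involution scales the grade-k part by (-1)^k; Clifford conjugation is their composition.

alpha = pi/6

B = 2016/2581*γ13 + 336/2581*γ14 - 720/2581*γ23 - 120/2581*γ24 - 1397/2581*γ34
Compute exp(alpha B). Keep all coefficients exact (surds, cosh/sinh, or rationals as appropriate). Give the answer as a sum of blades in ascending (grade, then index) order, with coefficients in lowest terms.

B^2 term by term: the squares give (2016/2581)^2*(γ13)^2 + (336/2581)^2*(γ14)^2 + (-720/2581)^2*(γ23)^2 + (-120/2581)^2*(γ24)^2 + (-1397/2581)^2*(γ34)^2 = 4064256/6661561*(-1) + 112896/6661561*(-1) + 518400/6661561*(-1) + 14400/6661561*(-1) + 1951609/6661561*(-1) = -1 (each basis 2-blade squares to minus the product of its generators' squares); cross terms between blades sharing an index anticommute and cancel; the commuting (index-disjoint) pairs give grade-4 terms 2*c*c'*(blade product), which cancel blade by blade — γ1234: 483840/6661561 - 483840/6661561 = 0 — confirming B is simple. So B^2 = -1.
B^2 = -1 — a negative square means the series sums to a rotation: l = 1, alpha*l = pi/6, so exp(alpha B) = cos(pi/6) + (sin(pi/6)/1)*B = sqrt(3)/2 + (1/2)*B.
Answer: sqrt(3)/2 + 1008/2581*γ13 + 168/2581*γ14 - 360/2581*γ23 - 60/2581*γ24 - 1397/5162*γ34


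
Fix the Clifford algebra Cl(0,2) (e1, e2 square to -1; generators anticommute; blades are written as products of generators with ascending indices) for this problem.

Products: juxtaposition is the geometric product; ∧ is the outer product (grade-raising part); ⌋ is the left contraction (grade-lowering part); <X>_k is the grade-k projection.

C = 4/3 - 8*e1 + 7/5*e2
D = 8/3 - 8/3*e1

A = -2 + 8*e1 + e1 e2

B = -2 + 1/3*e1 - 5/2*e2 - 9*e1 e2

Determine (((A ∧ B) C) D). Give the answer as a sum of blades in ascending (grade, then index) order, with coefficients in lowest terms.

step 1: 4 - 50/3*e1 + 5*e2 - 4*e1 e2
step 2: -135 - 2188/45*e1 + 664/15*e2 + 34/3*e1 e2
step 3: -66104/135 + 31096/135*e1 + 3952/45*e2 + 2224/15*e1 e2
Answer: -66104/135 + 31096/135*e1 + 3952/45*e2 + 2224/15*e1 e2


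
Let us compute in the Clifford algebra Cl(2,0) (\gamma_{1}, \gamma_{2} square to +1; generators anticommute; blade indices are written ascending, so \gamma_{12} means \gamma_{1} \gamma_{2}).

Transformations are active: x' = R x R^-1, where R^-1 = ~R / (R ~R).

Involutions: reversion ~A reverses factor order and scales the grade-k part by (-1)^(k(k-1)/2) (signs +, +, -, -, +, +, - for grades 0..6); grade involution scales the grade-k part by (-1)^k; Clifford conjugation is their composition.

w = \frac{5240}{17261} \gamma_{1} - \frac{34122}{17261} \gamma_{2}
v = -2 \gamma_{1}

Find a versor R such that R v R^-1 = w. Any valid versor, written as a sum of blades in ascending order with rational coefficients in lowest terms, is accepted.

The midline construction: v and w both square to 4, so reflecting in their sum -\frac{29282}{17261} \gamma_{1} - \frac{34122}{17261} \gamma_{2} exchanges them.
Answer: -\frac{29282}{17261} \gamma_{1} - \frac{34122}{17261} \gamma_{2}


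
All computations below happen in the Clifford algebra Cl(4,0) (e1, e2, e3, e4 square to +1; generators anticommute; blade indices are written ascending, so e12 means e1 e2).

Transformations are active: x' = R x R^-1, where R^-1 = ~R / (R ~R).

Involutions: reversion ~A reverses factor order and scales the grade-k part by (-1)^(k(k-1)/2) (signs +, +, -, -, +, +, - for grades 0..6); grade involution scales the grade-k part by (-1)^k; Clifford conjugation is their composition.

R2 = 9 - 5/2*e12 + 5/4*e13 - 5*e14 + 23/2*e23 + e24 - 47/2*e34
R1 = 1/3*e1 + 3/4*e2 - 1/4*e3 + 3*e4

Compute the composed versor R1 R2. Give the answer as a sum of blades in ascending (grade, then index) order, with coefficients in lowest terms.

Distribute over the terms of R1 (each basis-blade product reordered to ascending indices, repeated generators contracted through their squares):
(1/3*e1) R2 = 3*e1 - 5/6*e2 + 5/12*e3 - 5/3*e4 + 23/6*e123 + 1/3*e124 - 47/6*e134
(3/4*e2) R2 = 15/8*e1 + 27/4*e2 + 69/8*e3 + 3/4*e4 - 15/16*e123 + 15/4*e124 - 141/8*e234
(-1/4*e3) R2 = 5/16*e1 + 23/8*e2 - 9/4*e3 + 47/8*e4 + 5/8*e123 - 5/4*e134 + 1/4*e234
(3*e4) R2 = 15*e1 - 3*e2 + 141/2*e3 + 27*e4 - 15/2*e124 + 15/4*e134 + 69/2*e234
Summing the partial products and collecting blades:
Answer: 323/16*e1 + 139/24*e2 + 1855/24*e3 + 767/24*e4 + 169/48*e123 - 41/12*e124 - 16/3*e134 + 137/8*e234


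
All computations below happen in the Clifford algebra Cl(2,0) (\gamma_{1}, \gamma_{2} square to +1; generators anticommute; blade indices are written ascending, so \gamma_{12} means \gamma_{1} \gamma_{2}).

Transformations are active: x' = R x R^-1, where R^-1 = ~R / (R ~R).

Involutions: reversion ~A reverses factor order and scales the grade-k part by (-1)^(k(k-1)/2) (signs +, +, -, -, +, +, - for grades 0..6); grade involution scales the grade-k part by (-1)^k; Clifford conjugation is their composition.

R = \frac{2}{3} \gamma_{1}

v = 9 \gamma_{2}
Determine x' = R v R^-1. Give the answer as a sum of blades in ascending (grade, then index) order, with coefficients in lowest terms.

~R = \frac{2}{3} \gamma_{1}, and R ~R = \frac{4}{9}, so R^-1 = ~R / (\frac{4}{9}).
R v = 6 \gamma_{12}
Answer: -9 \gamma_{2}


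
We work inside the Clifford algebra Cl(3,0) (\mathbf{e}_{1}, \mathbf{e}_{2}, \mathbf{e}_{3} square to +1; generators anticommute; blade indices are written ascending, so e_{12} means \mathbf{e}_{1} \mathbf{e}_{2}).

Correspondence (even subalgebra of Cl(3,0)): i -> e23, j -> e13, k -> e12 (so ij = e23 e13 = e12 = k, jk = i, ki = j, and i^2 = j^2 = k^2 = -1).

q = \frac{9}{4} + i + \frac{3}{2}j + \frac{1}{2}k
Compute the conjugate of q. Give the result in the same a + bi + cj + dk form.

In blades: q = \frac{9}{4} + \frac{1}{2} e_{12} + \frac{3}{2} e_{13} + e_{23}.
Quaternion conjugation is reversion on the even subalgebra: the scalar is fixed and every grade-2 blade flips sign, giving \frac{9}{4} - \frac{1}{2} e_{12} - \frac{3}{2} e_{13} - e_{23}; translating back:
Answer: \frac{9}{4} - i - \frac{3}{2}j - \frac{1}{2}k


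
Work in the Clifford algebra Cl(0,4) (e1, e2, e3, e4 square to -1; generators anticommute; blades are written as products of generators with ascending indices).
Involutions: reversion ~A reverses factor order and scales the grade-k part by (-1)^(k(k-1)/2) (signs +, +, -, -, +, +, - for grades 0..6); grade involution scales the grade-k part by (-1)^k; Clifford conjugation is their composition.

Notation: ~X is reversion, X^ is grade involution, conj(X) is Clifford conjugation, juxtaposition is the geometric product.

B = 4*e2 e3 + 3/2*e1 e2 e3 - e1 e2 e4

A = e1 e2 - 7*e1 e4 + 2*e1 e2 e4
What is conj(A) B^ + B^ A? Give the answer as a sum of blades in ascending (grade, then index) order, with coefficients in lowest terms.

first term: 2 + 7*e2 - 3/2*e3 + e4 + 4*e1 e3 - 3*e3 e4 - 8*e1 e3 e4 - 21/2*e2 e3 e4 + 28*e1 e2 e3 e4
second term: 2 - 7*e2 + 3/2*e3 - e4 + 4*e1 e3 + 3*e3 e4 + 8*e1 e3 e4 - 21/2*e2 e3 e4 - 28*e1 e2 e3 e4
Answer: 4 + 8*e1 e3 - 21*e2 e3 e4


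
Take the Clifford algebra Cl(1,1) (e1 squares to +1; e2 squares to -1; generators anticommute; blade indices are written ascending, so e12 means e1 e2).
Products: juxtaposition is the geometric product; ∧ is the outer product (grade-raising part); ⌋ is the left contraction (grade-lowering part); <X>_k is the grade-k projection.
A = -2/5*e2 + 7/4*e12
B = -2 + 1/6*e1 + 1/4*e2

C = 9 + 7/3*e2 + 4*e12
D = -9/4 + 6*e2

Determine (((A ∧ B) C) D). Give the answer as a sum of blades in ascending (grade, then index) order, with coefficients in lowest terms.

step 1: 4/5*e2 - 103/30*e12
step 2: -78/5 + 1009/90*e1 + 36/5*e2 - 309/10*e12
step 3: -81/10 + 6407/40*e1 - 549/5*e2 + 3283/24*e12
Answer: -81/10 + 6407/40*e1 - 549/5*e2 + 3283/24*e12


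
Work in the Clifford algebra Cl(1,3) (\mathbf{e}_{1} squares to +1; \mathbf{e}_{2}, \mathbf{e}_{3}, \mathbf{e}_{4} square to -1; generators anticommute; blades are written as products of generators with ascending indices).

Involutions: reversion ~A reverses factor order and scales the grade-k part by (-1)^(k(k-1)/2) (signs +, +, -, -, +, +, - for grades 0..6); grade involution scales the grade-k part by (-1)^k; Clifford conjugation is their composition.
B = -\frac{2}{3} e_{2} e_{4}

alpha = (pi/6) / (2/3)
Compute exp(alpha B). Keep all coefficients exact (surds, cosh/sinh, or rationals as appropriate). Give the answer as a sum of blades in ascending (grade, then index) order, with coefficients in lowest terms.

B^2 = (-\frac{2}{3})^2*(e_{2} e_{4})^2 = \frac{4}{9}*(-1) = -\frac{4}{9} (a basis 2-blade squares to minus the product of its generators' squares).
B^2 = -\frac{4}{9} — the negative square puts this in the circular regime; l = \frac{2}{3}, alpha*l = \frac{\pi}{6}, so exp(alpha B) = cos(\frac{\pi}{6}) + (sin(\frac{\pi}{6})/(\frac{2}{3}))*B = \frac{\sqrt{3}}{2} + (\frac{3}{4})*B.
Answer: \frac{\sqrt{3}}{2} - \frac{1}{2} e_{2} e_{4}


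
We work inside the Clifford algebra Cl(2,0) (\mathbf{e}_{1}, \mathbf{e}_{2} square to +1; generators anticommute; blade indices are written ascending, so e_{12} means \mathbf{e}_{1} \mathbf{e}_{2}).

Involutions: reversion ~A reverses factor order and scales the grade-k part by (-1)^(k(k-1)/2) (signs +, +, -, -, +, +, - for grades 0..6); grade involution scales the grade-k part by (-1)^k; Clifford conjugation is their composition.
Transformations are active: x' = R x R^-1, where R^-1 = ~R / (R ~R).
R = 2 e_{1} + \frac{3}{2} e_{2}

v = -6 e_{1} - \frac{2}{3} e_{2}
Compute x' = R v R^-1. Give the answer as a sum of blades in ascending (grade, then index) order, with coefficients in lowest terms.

~R = 2 e_{1} + \frac{3}{2} e_{2}, and R ~R = \frac{25}{4}, so R^-1 = ~R / (\frac{25}{4}).
R v = -13 + \frac{23}{3} e_{12}
Answer: -\frac{58}{25} e_{1} - \frac{418}{75} e_{2}


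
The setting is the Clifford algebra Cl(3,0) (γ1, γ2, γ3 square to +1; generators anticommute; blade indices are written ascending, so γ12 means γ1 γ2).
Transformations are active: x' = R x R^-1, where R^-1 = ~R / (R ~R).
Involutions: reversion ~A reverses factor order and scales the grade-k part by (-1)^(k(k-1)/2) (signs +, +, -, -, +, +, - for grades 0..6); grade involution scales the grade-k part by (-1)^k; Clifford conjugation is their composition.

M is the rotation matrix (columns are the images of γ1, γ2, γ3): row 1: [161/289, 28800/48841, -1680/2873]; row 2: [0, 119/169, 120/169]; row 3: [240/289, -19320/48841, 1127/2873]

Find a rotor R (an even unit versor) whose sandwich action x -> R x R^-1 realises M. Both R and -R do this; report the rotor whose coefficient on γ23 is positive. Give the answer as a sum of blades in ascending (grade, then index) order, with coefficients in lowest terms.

Method: write R = a + b12*γ12 + b13*γ13 + b23*γ23 with a^2 + b12^2 + b13^2 + b23^2 = 1 (so R^-1 = ~R). Expanding the columns R e_j ~R gives tr M = 4a^2 - 1 and, from the antisymmetric part, M21 - M12 = -4a*b12, M13 - M31 = 4a*b13, M32 - M23 = -4a*b23.
Here tr M = 80759/48841, so a^2 = (1 + tr M)/4 = 32400/48841 and a = ±180/221. Taking a = 180/221: M21 - M12 = -28800/48841, M13 - M31 = -69120/48841, M32 - M23 = -54000/48841, giving b12 = 40/221, b13 = -96/221, b23 = 75/221, i.e. R = 180/221 + 40/221*γ12 - 96/221*γ13 + 75/221*γ23.
Its γ23 coefficient is already positive.
Answer: 180/221 + 40/221*γ12 - 96/221*γ13 + 75/221*γ23. Why the constraint matters: R and -R act identically through the sandwich — M has trace 80759/48841 either way — so only the sign condition on γ23 picks one of the two preimages.


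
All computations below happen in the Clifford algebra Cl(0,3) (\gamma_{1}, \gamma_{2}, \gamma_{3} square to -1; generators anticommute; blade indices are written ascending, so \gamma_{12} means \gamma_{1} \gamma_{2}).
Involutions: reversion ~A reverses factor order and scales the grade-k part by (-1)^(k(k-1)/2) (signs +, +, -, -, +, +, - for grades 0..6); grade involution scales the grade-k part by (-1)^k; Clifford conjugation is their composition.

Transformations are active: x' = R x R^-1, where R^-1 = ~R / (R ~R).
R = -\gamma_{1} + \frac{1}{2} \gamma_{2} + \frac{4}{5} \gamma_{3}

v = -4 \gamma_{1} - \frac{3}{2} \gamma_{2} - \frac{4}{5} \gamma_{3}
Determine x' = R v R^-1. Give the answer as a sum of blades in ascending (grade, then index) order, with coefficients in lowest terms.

~R = -\gamma_{1} + \frac{1}{2} \gamma_{2} + \frac{4}{5} \gamma_{3}, and R ~R = -\frac{189}{100}, so R^-1 = ~R / (-\frac{189}{100}).
R v = -\frac{261}{100} + \frac{7}{2} \gamma_{12} + 4 \gamma_{13} + \frac{4}{5} \gamma_{23}
Answer: \frac{26}{21} \gamma_{1} + \frac{121}{42} \gamma_{2} + \frac{316}{105} \gamma_{3}


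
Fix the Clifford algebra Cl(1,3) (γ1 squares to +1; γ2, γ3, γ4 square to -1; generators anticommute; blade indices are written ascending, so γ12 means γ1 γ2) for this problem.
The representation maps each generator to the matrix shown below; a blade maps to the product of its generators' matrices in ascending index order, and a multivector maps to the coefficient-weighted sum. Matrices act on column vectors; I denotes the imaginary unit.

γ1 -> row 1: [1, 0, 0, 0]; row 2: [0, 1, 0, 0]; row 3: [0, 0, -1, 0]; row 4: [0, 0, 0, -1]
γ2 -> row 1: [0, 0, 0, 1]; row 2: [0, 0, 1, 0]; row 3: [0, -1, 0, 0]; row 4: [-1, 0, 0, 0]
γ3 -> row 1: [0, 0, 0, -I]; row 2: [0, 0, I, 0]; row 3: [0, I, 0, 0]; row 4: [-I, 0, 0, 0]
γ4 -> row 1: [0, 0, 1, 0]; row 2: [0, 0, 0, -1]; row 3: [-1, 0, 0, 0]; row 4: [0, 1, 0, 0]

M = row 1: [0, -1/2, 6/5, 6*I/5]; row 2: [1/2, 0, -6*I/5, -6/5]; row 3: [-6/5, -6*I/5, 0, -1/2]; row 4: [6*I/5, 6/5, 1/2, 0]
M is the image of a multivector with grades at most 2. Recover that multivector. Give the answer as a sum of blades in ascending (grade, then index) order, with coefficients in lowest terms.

Method: the blade images are trace-orthogonal — tr(rho(e_A) rho(e_B)^-1) = 4 if A = B and 0 otherwise — and rho(e_A)^-1 = (e_A)^2 * rho(e_A) with (e_A)^2 = +1 or -1, so the coefficient of e_A in the preimage is (e_A)^2 * tr(M rho(e_A))/4.
Nonzero projections over blades of grade <= 2: γ3: (γ3)^2 = -1, tr(M rho(γ3)) = 24/5, coefficient -6/5; γ4: (γ4)^2 = -1, tr(M rho(γ4)) = -24/5, coefficient 6/5; γ24: (γ24)^2 = -1, tr(M rho(γ24)) = 2, coefficient -1/2. Every other blade of grade <= 2 projects to 0.
Answer: -6/5*γ3 + 6/5*γ4 - 1/2*γ24


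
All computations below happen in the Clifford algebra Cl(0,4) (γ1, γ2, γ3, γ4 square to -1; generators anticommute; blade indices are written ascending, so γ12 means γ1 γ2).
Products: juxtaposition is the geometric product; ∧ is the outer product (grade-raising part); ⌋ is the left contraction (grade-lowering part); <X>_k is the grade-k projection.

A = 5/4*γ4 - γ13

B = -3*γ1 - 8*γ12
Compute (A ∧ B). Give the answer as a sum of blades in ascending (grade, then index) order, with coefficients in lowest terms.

step 1: 15/4*γ14 - 10*γ124
Answer: 15/4*γ14 - 10*γ124


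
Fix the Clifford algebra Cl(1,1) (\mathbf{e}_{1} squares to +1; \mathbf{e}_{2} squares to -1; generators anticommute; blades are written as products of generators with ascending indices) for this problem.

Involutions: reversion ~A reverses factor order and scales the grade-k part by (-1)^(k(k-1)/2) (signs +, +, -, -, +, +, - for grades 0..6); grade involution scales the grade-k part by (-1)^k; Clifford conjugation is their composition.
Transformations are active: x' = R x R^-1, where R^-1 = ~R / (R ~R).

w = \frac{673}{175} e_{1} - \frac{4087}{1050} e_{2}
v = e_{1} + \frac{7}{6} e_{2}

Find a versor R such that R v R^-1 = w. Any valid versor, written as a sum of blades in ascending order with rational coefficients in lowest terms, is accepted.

Take R = v + w = \frac{848}{175} e_{1} - \frac{477}{175} e_{2}. Because q(v) = q(w) = -\frac{13}{36}, conjugation by R sends v exactly to w.
Answer: \frac{848}{175} e_{1} - \frac{477}{175} e_{2}


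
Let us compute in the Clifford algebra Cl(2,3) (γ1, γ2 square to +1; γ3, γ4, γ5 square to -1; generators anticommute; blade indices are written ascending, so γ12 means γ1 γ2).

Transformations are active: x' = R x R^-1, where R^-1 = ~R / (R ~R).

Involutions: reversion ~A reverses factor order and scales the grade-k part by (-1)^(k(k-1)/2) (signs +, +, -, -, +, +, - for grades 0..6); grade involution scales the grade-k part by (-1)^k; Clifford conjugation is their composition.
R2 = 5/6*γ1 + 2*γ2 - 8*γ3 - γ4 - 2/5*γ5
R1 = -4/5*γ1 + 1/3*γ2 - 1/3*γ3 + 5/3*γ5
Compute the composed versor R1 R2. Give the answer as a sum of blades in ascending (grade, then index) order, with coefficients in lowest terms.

Distribute over the terms of R1 (each basis-blade product reordered to ascending indices, repeated generators contracted through their squares):
(-4/5*γ1) R2 = -2/3 - 8/5*γ12 + 32/5*γ13 + 4/5*γ14 + 8/25*γ15
(1/3*γ2) R2 = 2/3 - 5/18*γ12 - 8/3*γ23 - 1/3*γ24 - 2/15*γ25
(-1/3*γ3) R2 = -8/3 + 5/18*γ13 + 2/3*γ23 + 1/3*γ34 + 2/15*γ35
(5/3*γ5) R2 = 2/3 - 25/18*γ15 - 10/3*γ25 + 40/3*γ35 + 5/3*γ45
Summing the partial products and collecting blades:
Answer: -2 - 169/90*γ12 + 601/90*γ13 + 4/5*γ14 - 481/450*γ15 - 2*γ23 - 1/3*γ24 - 52/15*γ25 + 1/3*γ34 + 202/15*γ35 + 5/3*γ45


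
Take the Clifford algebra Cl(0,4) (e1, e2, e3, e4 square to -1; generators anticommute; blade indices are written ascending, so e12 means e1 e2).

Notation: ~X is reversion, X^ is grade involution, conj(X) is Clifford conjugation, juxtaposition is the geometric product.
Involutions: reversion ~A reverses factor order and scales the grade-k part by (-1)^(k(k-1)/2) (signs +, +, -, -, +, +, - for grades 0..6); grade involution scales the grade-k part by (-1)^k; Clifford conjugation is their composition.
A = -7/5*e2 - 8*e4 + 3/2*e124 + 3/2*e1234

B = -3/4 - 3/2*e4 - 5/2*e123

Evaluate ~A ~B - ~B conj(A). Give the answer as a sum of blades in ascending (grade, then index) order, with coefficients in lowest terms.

first term: -12 + 21/20*e2 + 9/4*e4 - 9/4*e12 - 7/2*e13 + 21/10*e24 - 15/4*e34 + 9/4*e123 + 9/8*e124 + 151/8*e1234
second term: 12 - 21/20*e2 - 9/4*e4 + 9/4*e12 + 7/2*e13 + 21/10*e24 - 15/4*e34 - 9/4*e123 - 9/8*e124 + 151/8*e1234
Answer: -24 + 21/10*e2 + 9/2*e4 - 9/2*e12 - 7*e13 + 9/2*e123 + 9/4*e124


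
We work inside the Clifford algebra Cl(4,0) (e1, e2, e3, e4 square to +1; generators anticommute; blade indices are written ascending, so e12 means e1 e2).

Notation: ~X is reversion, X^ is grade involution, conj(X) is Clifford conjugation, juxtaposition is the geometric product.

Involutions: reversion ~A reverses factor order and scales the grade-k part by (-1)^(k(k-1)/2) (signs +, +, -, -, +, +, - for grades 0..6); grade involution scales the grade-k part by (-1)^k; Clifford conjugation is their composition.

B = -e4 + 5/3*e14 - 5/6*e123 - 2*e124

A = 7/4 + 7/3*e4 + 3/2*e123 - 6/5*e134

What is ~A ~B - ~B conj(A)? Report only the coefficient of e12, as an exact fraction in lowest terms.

first term: -13/12 + 35/9*e1 - 2*e3 - 7/4*e4 + 14/3*e12 - 6/5*e13 - 35/12*e14 + 12/5*e23 - e24 + 3*e34 + 35/24*e123 + 7/2*e124 + 5/2*e234 - 4/9*e1234
second term: 13/12 + 35/9*e1 + 2*e3 - 7/4*e4 - 14/3*e12 + 6/5*e13 - 35/12*e14 + 12/5*e23 - e24 + 3*e34 + 35/24*e123 + 7/2*e124 + 5/2*e234 - 4/9*e1234
Answer: 28/3


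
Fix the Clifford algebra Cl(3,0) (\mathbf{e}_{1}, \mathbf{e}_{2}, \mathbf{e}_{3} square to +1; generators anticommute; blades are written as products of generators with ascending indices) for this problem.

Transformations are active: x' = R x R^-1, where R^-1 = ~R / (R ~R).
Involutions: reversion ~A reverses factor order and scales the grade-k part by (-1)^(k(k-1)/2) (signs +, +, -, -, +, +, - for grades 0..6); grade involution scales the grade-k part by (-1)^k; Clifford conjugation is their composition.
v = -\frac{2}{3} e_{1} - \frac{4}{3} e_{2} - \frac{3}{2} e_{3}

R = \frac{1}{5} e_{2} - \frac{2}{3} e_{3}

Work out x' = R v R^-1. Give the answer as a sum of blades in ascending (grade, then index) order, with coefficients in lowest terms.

~R = \frac{1}{5} e_{2} - \frac{2}{3} e_{3}, and R ~R = \frac{109}{225}, so R^-1 = ~R / (\frac{109}{225}).
R v = \frac{11}{15} + \frac{2}{15} e_{1} e_{2} - \frac{4}{9} e_{1} e_{3} - \frac{107}{90} e_{2} e_{3}
Answer: \frac{2}{3} e_{1} + \frac{634}{327} e_{2} - \frac{113}{218} e_{3}


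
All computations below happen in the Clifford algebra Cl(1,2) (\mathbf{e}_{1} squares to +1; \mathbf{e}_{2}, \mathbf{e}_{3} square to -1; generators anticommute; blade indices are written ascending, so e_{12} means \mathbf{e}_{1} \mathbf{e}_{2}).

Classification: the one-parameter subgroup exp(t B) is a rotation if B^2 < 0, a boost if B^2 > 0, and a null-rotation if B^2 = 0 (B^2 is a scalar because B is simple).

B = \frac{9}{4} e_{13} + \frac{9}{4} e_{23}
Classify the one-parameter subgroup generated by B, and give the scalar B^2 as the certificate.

B^2 term by term: the squares give (\frac{9}{4})^2*(e_{13})^2 + (\frac{9}{4})^2*(e_{23})^2 = \frac{81}{16}*(+1) + \frac{81}{16}*(-1) = 0 (each basis 2-blade squares to minus the product of its generators' squares); cross terms between blades sharing an index anticommute and cancel. So B^2 = 0.
Answer: null-rotation, certificate B^2 = 0. One invariant decides it: the square 0 survives every conjugation, and its sign is exactly the classification.


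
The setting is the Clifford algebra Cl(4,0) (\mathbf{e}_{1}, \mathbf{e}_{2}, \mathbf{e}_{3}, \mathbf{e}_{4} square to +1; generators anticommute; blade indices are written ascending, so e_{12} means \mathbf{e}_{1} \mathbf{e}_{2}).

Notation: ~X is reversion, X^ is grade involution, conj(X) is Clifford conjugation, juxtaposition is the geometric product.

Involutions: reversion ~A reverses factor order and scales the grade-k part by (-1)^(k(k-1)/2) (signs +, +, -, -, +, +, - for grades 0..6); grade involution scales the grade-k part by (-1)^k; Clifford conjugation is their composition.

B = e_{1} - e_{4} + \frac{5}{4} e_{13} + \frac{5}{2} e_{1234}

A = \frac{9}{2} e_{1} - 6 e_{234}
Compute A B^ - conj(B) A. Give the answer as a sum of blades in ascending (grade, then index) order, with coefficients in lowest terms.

first term: -\frac{9}{2} - 15 e_{1} + \frac{45}{8} e_{3} + \frac{9}{2} e_{14} - 6 e_{23} - \frac{15}{2} e_{124} + \frac{45}{4} e_{234} - 6 e_{1234}
second term: -\frac{9}{2} + 15 e_{1} + \frac{45}{8} e_{3} - \frac{9}{2} e_{14} - 6 e_{23} - \frac{15}{2} e_{124} - \frac{45}{4} e_{234} + 6 e_{1234}
Answer: -30 e_{1} + 9 e_{14} + \frac{45}{2} e_{234} - 12 e_{1234}


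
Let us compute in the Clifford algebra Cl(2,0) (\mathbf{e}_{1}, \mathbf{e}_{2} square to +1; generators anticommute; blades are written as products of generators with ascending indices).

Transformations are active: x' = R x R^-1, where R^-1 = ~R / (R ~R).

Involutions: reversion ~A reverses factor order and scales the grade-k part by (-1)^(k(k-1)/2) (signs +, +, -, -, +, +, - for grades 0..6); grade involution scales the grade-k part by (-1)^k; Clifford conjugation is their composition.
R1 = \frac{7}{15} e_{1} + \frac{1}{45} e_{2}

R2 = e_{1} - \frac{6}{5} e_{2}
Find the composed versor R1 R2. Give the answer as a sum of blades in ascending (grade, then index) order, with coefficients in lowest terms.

Distribute over the terms of R1 (each basis-blade product reordered to ascending indices, repeated generators contracted through their squares):
(\frac{7}{15} e_{1}) R2 = \frac{7}{15} - \frac{14}{25} e_{1} e_{2}
(\frac{1}{45} e_{2}) R2 = -\frac{2}{75} - \frac{1}{45} e_{1} e_{2}
Summing the partial products and collecting blades:
Answer: \frac{11}{25} - \frac{131}{225} e_{1} e_{2}


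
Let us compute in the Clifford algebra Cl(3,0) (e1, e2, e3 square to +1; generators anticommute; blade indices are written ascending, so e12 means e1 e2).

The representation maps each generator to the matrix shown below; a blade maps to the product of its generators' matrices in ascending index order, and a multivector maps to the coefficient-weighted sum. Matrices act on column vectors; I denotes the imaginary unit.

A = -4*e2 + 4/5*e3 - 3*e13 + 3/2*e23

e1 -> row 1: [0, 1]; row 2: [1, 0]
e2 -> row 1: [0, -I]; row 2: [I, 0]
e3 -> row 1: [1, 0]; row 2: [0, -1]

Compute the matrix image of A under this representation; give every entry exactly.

Bivector images (products of the table entries): rho(e13) = rho(e1)rho(e3) = row 1: [0, -1]; row 2: [1, 0]; rho(e23) = rho(e2)rho(e3) = row 1: [0, I]; row 2: [I, 0].
M = (-4)*rho(e2) + (4/5)*rho(e3) + (-3)*rho(e13) + (3/2)*rho(e23), summed entrywise:
Answer: row 1: [4/5, 3 + 11*I/2]; row 2: [-3 - 5*I/2, -4/5]


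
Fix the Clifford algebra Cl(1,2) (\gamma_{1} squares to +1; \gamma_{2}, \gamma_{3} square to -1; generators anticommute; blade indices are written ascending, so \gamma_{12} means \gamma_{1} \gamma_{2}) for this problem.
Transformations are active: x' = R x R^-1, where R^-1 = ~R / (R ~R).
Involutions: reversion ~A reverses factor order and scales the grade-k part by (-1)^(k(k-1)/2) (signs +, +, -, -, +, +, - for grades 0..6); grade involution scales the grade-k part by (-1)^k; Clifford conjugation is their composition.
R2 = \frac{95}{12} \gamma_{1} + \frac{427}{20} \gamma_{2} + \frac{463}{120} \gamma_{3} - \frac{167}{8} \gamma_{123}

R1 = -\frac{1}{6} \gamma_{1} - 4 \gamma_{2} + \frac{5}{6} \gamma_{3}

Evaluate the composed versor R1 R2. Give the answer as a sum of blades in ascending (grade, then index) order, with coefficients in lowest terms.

Distribute over the terms of R1 (each basis-blade product reordered to ascending indices, repeated generators contracted through their squares):
(-\frac{1}{6} \gamma_{1}) R2 = -\frac{95}{72} - \frac{427}{120} \gamma_{12} - \frac{463}{720} \gamma_{13} + \frac{167}{48} \gamma_{23}
(-4 \gamma_{2}) R2 = \frac{427}{5} + \frac{95}{3} \gamma_{12} + \frac{167}{2} \gamma_{13} - \frac{463}{30} \gamma_{23}
(\frac{5}{6} \gamma_{3}) R2 = -\frac{463}{144} + \frac{835}{48} \gamma_{12} - \frac{475}{72} \gamma_{13} - \frac{427}{24} \gamma_{23}
Summing the partial products and collecting blades:
Answer: \frac{58223}{720} + \frac{10921}{240} \gamma_{12} + \frac{54907}{720} \gamma_{13} - \frac{7139}{240} \gamma_{23}


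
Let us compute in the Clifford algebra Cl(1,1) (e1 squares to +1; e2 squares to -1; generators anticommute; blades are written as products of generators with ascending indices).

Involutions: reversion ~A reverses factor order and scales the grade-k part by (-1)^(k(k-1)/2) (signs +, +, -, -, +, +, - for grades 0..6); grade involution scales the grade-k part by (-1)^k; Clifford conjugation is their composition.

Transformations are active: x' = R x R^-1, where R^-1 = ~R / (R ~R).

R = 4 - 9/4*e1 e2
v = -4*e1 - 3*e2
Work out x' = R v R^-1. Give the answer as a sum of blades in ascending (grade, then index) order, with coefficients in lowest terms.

~R = 4 + 9/4*e1 e2, and R ~R = 175/16, so R^-1 = ~R / (175/16).
R v = -91/4*e1 - 21*e2
Answer: -316/25*e1 - 309/25*e2


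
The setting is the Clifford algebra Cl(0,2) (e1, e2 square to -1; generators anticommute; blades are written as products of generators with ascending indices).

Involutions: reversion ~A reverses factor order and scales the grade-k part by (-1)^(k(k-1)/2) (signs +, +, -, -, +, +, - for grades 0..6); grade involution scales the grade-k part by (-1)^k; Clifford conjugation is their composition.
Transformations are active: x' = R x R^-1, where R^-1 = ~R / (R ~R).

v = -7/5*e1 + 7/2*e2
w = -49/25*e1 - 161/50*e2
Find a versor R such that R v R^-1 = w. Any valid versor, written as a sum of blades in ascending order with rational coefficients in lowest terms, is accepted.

A norm check does it: q(v) = q(w) = -1421/100, hence R = v + w = -84/25*e1 + 7/25*e2 realises the map — parallel part kept, (v - w)/2 negated, v carried to w.
Answer: -84/25*e1 + 7/25*e2


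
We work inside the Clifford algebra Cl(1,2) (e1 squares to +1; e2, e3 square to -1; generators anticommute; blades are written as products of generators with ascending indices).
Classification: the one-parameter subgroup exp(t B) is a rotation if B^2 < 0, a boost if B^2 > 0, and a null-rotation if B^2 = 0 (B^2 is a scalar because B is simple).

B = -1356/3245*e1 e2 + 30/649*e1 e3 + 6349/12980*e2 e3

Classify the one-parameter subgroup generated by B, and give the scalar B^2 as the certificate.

B^2 term by term: the squares give (-1356/3245)^2*(e1 e2)^2 + (30/649)^2*(e1 e3)^2 + (6349/12980)^2*(e2 e3)^2 = 1838736/10530025*(+1) + 900/421201*(+1) + 40309801/168480400*(-1) = -1/16 (each basis 2-blade squares to minus the product of its generators' squares); cross terms between blades sharing an index anticommute and cancel. So B^2 = -1/16.
Answer: rotation, certificate B^2 = -1/16. Why this suffices: the scalar -1/16 survives any versor conjugation, so its sign alone determines the class however B is presented.


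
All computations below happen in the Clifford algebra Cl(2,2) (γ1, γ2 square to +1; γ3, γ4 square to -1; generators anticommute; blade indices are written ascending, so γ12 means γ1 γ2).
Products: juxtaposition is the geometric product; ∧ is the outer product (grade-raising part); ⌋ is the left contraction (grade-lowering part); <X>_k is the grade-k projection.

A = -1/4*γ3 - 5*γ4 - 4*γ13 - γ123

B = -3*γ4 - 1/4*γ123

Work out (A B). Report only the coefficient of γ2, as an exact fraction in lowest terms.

step 1: -59/4 - γ2 - 1/16*γ12 + 3/4*γ34 + 12*γ134 + 7/4*γ1234
Answer: -1


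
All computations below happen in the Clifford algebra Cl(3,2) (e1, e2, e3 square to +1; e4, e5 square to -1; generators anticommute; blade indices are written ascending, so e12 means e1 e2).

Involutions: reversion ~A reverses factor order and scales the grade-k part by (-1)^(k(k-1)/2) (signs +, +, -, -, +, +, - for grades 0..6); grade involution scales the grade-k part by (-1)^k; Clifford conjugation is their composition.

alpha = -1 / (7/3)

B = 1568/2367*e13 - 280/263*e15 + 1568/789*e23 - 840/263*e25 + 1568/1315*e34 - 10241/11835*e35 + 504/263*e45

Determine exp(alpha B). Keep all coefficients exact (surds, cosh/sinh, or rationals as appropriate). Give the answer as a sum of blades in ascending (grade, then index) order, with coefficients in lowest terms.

B^2 term by term: the squares give (1568/2367)^2*(e13)^2 + (-280/263)^2*(e15)^2 + (1568/789)^2*(e23)^2 + (-840/263)^2*(e25)^2 + (1568/1315)^2*(e34)^2 + (-10241/11835)^2*(e35)^2 + (504/263)^2*(e45)^2 = 2458624/5602689*(-1) + 78400/69169*(+1) + 2458624/622521*(-1) + 705600/69169*(+1) + 2458624/1729225*(+1) + 104878081/140067225*(+1) + 254016/69169*(-1) = 49/9 (each basis 2-blade squares to minus the product of its generators' squares); cross terms between blades sharing an index anticommute and cancel; the commuting (index-disjoint) pairs give grade-4 terms 2*c*c'*(blade product), which cancel blade by blade — e1235: 878080/207507 - 878080/207507 = 0; e1345: 175616/69169 - 175616/69169 = 0; e2345: 526848/69169 - 526848/69169 = 0 — confirming B is simple. So B^2 = 49/9.
B^2 = 49/9 — B^2 > 0, so the exponential closes hyperbolically: l = 7/3, alpha*l = -1, so exp(alpha B) = cosh(-1) + (sinh(-1)/(7/3))*B = cosh(1) + (-3*sinh(1)/7)*B.
Answer: cosh(1) - 224*sinh(1)/789*e13 + 120*sinh(1)/263*e15 - 224*sinh(1)/263*e23 + 360*sinh(1)/263*e25 - 672*sinh(1)/1315*e34 + 1463*sinh(1)/3945*e35 - 216*sinh(1)/263*e45
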